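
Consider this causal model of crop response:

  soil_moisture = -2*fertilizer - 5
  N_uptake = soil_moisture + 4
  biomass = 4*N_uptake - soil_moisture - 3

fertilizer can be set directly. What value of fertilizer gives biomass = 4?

fertilizer = -1

Substituting into the N_uptake equation gives N_uptake = -2*fertilizer - 1.
Substituting into the biomass equation gives biomass = -6*fertilizer - 2.
Solve -6*fertilizer - 2 = 4: fertilizer = (4 + 2) / -6 = -1.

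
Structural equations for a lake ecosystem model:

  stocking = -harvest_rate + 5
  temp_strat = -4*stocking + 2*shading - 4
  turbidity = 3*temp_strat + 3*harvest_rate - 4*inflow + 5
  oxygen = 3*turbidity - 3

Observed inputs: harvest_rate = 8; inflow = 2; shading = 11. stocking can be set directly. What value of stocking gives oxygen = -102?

stocking = 9

Intervening on stocking fixes its value directly, overriding its dependence on harvest_rate.
Substituting into the temp_strat equation gives temp_strat = -4*stocking + 18.
Substituting into the turbidity equation gives turbidity = -12*stocking + 75.
Substituting into the oxygen equation gives oxygen = -36*stocking + 222.
Solve -36*stocking + 222 = -102: stocking = (-102 - 222) / -36 = 9.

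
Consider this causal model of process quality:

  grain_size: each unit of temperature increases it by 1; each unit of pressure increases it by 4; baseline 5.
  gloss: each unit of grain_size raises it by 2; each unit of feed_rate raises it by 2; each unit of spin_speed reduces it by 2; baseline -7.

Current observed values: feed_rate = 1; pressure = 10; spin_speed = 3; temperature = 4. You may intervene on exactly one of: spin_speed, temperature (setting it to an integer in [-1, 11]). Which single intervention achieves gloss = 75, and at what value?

set spin_speed = 9

Intervening on spin_speed: with other inputs at their observed values, gloss = -2*spin_speed + 93. Solving for 75 gives spin_speed = 9, within [-1, 11].
Intervening on temperature: gloss = 2*temperature + 79. Reaching 75 requires temperature = -2, outside [-1, 11].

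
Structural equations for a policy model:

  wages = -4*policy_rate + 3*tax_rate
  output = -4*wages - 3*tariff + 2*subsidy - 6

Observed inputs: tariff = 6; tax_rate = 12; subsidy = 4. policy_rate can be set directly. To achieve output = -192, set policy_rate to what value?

Substituting into the wages equation gives wages = -4*policy_rate + 36.
Substituting into the output equation gives output = 16*policy_rate - 160.
Solve 16*policy_rate - 160 = -192: policy_rate = (-192 + 160) / 16 = -2.

policy_rate = -2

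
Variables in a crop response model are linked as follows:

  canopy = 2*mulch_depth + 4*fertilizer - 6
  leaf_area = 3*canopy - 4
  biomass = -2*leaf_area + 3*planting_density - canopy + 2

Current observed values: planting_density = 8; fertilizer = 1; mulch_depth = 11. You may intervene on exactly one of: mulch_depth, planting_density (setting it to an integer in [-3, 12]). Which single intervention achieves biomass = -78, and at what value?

set mulch_depth = 9

Intervening on mulch_depth: with other inputs at their observed values, biomass = -14*mulch_depth + 48. Solving for -78 gives mulch_depth = 9, within [-3, 12].
Intervening on planting_density: biomass = 3*planting_density - 130. Reaching -78 requires planting_density = 52/3, not an integer.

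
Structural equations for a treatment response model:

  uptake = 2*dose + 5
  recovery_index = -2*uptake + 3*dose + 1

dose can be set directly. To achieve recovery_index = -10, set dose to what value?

Substituting into the recovery_index equation gives recovery_index = -dose - 9.
Solve -dose - 9 = -10: dose = (-10 + 9) / -1 = 1.

dose = 1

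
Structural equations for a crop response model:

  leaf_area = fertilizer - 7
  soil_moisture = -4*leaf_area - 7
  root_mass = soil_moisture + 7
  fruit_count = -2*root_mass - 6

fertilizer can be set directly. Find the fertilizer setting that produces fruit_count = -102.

Substituting into the soil_moisture equation gives soil_moisture = -4*fertilizer + 21.
root_mass becomes -4*fertilizer + 28.
Substituting into the fruit_count equation gives fruit_count = 8*fertilizer - 62.
Solve 8*fertilizer - 62 = -102: fertilizer = (-102 + 62) / 8 = -5.

fertilizer = -5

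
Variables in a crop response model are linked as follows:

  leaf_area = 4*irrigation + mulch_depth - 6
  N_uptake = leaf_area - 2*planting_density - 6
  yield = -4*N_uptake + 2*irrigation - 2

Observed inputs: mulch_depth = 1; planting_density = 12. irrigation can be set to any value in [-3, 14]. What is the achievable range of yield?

-58 to 180

Substituting into the leaf_area equation gives leaf_area = 4*irrigation - 5.
Substituting into the N_uptake equation gives N_uptake = 4*irrigation - 35.
Substituting into the yield equation gives yield = -14*irrigation + 138.
Linear in irrigation, so extremes are at the endpoints: irrigation = -3 gives yield = 180; irrigation = 14 gives yield = -58.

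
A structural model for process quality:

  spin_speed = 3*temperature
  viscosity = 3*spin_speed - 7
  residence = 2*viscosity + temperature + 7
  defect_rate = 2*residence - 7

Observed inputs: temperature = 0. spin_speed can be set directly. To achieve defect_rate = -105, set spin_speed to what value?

Intervening on spin_speed fixes its value directly, overriding its dependence on temperature.
Substituting into the residence equation gives residence = 6*spin_speed - 7.
This gives defect_rate = 12*spin_speed - 21.
Solve 12*spin_speed - 21 = -105: spin_speed = (-105 + 21) / 12 = -7.

spin_speed = -7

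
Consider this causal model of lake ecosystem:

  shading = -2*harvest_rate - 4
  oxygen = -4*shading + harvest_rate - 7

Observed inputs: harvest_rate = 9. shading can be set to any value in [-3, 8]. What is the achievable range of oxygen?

Intervening on shading fixes its value directly, overriding its dependence on harvest_rate.
Substituting into the oxygen equation gives oxygen = -4*shading + 2.
Linear in shading, so extremes are at the endpoints: shading = -3 gives oxygen = 14; shading = 8 gives oxygen = -30.

-30 to 14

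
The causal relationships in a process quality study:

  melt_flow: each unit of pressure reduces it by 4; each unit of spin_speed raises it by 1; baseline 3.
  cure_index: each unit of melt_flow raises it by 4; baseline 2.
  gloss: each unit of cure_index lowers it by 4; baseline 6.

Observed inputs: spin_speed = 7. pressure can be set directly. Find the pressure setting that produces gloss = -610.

Substituting into the melt_flow equation gives melt_flow = -4*pressure + 10.
Substituting into the cure_index equation gives cure_index = -16*pressure + 42.
Substituting into the gloss equation gives gloss = 64*pressure - 162.
Solve 64*pressure - 162 = -610: pressure = (-610 + 162) / 64 = -7.

pressure = -7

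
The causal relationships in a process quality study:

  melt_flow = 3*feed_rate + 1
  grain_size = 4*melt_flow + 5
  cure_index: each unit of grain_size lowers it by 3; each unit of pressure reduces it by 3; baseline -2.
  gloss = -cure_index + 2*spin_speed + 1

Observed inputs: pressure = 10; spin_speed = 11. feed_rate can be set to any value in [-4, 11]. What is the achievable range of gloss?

Substituting into the grain_size equation gives grain_size = 12*feed_rate + 9.
cure_index becomes -36*feed_rate - 59.
So gloss = 36*feed_rate + 82.
Linear in feed_rate, so extremes are at the endpoints: feed_rate = -4 gives gloss = -62; feed_rate = 11 gives gloss = 478.

-62 to 478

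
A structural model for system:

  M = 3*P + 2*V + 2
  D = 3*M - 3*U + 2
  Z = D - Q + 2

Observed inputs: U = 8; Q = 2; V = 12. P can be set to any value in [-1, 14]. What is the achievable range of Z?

47 to 182

Substituting into the M equation gives M = 3*P + 26.
D becomes 9*P + 56.
So Z = 9*P + 56.
Linear in P, so extremes are at the endpoints: P = -1 gives Z = 47; P = 14 gives Z = 182.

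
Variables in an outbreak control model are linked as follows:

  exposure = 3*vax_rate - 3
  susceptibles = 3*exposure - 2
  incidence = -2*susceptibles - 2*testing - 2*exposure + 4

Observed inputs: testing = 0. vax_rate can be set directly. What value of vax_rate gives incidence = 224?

Substituting into the susceptibles equation gives susceptibles = 9*vax_rate - 11.
Substituting into the incidence equation gives incidence = -24*vax_rate + 32.
Solve -24*vax_rate + 32 = 224: vax_rate = (224 - 32) / -24 = -8.

vax_rate = -8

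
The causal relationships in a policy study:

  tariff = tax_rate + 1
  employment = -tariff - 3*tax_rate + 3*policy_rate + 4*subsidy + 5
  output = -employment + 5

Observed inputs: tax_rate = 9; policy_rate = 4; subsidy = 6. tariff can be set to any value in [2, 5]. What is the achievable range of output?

Intervening on tariff fixes its value directly, overriding its dependence on tax_rate.
Substituting into the employment equation gives employment = -tariff + 14.
This gives output = tariff - 9.
Linear in tariff, so extremes are at the endpoints: tariff = 2 gives output = -7; tariff = 5 gives output = -4.

-7 to -4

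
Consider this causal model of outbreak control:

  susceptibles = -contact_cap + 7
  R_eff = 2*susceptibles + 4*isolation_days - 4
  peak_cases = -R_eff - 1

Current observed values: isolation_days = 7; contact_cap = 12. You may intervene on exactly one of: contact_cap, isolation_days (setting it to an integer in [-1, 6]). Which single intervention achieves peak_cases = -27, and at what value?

Intervening on contact_cap: with other inputs at their observed values, peak_cases = 2*contact_cap - 39. Solving for -27 gives contact_cap = 6, within [-1, 6].
Intervening on isolation_days: peak_cases = -4*isolation_days + 13. Reaching -27 requires isolation_days = 10, outside [-1, 6].

set contact_cap = 6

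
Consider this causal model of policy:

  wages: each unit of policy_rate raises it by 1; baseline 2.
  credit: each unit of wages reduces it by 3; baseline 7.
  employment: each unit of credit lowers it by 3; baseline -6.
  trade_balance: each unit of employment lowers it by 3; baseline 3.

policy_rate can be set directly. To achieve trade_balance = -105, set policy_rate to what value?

policy_rate = 5

Substituting into the credit equation gives credit = -3*policy_rate + 1.
So employment = 9*policy_rate - 9.
So trade_balance = -27*policy_rate + 30.
Solve -27*policy_rate + 30 = -105: policy_rate = (-105 - 30) / -27 = 5.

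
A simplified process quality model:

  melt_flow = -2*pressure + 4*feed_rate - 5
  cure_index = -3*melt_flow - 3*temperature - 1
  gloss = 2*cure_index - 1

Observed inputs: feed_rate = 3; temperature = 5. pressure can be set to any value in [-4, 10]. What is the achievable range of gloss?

-123 to 45

Substituting into the melt_flow equation gives melt_flow = -2*pressure + 7.
This gives cure_index = 6*pressure - 37.
Substituting into the gloss equation gives gloss = 12*pressure - 75.
Linear in pressure, so extremes are at the endpoints: pressure = -4 gives gloss = -123; pressure = 10 gives gloss = 45.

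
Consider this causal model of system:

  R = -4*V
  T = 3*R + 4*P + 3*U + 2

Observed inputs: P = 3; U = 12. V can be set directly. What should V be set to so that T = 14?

Substituting into the T equation gives T = -12*V + 50.
Solve -12*V + 50 = 14: V = (14 - 50) / -12 = 3.

V = 3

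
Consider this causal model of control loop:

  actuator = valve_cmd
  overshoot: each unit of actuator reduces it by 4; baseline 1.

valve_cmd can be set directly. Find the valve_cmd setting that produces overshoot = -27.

Substituting into the overshoot equation gives overshoot = -4*valve_cmd + 1.
Solve -4*valve_cmd + 1 = -27: valve_cmd = (-27 - 1) / -4 = 7.

valve_cmd = 7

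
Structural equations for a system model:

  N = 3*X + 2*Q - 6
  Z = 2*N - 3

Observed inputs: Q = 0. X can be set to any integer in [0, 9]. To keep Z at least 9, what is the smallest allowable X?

Substituting into the N equation gives N = 3*X - 6.
This gives Z = 6*X - 15.
Require 6*X - 15 ≥ 9, so X ≥ 4.
The smallest integer in [0, 9] satisfying this is 4.

X = 4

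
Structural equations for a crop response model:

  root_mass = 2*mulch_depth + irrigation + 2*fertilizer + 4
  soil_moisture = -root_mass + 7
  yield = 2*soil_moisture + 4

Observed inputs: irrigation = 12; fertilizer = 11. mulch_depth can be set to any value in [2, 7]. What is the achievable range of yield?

Substituting into the root_mass equation gives root_mass = 2*mulch_depth + 38.
Substituting into the soil_moisture equation gives soil_moisture = -2*mulch_depth - 31.
Substituting into the yield equation gives yield = -4*mulch_depth - 58.
Linear in mulch_depth, so extremes are at the endpoints: mulch_depth = 2 gives yield = -66; mulch_depth = 7 gives yield = -86.

-86 to -66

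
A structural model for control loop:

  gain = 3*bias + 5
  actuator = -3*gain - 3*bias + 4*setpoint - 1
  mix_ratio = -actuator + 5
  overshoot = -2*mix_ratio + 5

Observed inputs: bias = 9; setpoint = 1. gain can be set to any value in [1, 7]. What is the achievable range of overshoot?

Intervening on gain fixes its value directly, overriding its dependence on bias.
Substituting into the actuator equation gives actuator = -3*gain - 24.
Substituting into the mix_ratio equation gives mix_ratio = 3*gain + 29.
Substituting into the overshoot equation gives overshoot = -6*gain - 53.
Linear in gain, so extremes are at the endpoints: gain = 1 gives overshoot = -59; gain = 7 gives overshoot = -95.

-95 to -59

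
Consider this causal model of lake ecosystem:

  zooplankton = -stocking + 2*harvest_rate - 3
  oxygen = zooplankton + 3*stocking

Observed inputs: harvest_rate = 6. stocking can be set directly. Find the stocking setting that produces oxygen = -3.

stocking = -6

Substituting into the zooplankton equation gives zooplankton = -stocking + 9.
oxygen becomes 2*stocking + 9.
Solve 2*stocking + 9 = -3: stocking = (-3 - 9) / 2 = -6.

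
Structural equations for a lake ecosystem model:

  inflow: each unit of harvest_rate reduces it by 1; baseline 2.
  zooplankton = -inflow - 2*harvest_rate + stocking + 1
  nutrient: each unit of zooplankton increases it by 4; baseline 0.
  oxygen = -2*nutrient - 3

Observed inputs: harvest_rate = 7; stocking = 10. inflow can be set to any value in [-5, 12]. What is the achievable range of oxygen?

Intervening on inflow fixes its value directly, overriding its dependence on harvest_rate.
Substituting into the zooplankton equation gives zooplankton = -inflow - 3.
Substituting into the nutrient equation gives nutrient = -4*inflow - 12.
Substituting into the oxygen equation gives oxygen = 8*inflow + 21.
Linear in inflow, so extremes are at the endpoints: inflow = -5 gives oxygen = -19; inflow = 12 gives oxygen = 117.

-19 to 117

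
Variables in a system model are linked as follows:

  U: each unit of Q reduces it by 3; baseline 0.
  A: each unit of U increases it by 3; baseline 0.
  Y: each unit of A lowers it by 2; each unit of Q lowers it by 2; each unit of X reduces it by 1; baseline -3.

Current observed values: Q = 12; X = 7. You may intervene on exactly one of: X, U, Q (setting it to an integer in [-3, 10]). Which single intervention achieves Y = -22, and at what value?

Intervening on X: Y = -X + 189. Reaching -22 requires X = 211, outside [-3, 10].
Intervening on U: with other inputs at their observed values, Y = -6*U - 34. Solving for -22 gives U = -2, within [-3, 10].
Intervening on Q: Y = 16*Q - 10. Reaching -22 requires Q = -3/4, not an integer.

set U = -2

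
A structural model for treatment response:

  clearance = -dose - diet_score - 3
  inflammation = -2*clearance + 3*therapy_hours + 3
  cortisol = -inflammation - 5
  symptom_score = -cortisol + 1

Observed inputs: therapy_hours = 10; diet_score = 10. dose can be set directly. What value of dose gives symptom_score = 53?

Substituting into the clearance equation gives clearance = -dose - 13.
Substituting into the inflammation equation gives inflammation = 2*dose + 59.
So cortisol = -2*dose - 64.
Substituting into the symptom_score equation gives symptom_score = 2*dose + 65.
Solve 2*dose + 65 = 53: dose = (53 - 65) / 2 = -6.

dose = -6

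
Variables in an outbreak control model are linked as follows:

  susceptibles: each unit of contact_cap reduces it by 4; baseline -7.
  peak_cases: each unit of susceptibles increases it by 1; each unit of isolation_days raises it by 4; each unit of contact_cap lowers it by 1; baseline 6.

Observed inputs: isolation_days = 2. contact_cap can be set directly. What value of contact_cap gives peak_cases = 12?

Substituting into the peak_cases equation gives peak_cases = -5*contact_cap + 7.
Solve -5*contact_cap + 7 = 12: contact_cap = (12 - 7) / -5 = -1.

contact_cap = -1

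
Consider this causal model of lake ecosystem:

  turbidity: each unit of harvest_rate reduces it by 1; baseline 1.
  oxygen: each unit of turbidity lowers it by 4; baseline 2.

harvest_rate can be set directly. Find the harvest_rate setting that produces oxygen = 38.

Substituting into the oxygen equation gives oxygen = 4*harvest_rate - 2.
Solve 4*harvest_rate - 2 = 38: harvest_rate = (38 + 2) / 4 = 10.

harvest_rate = 10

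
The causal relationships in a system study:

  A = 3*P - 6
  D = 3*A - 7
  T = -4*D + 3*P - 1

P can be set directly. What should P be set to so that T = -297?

P = 12

Substituting into the D equation gives D = 9*P - 25.
T becomes -33*P + 99.
Solve -33*P + 99 = -297: P = (-297 - 99) / -33 = 12.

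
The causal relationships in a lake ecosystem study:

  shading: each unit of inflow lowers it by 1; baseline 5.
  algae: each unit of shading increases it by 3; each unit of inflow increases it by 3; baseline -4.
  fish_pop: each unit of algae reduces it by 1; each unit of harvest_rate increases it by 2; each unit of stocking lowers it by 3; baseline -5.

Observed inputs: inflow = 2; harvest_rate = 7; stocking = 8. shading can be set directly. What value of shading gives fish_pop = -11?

Intervening on shading fixes its value directly, overriding its dependence on inflow.
Substituting into the algae equation gives algae = 3*shading + 2.
Substituting into the fish_pop equation gives fish_pop = -3*shading - 17.
Solve -3*shading - 17 = -11: shading = (-11 + 17) / -3 = -2.

shading = -2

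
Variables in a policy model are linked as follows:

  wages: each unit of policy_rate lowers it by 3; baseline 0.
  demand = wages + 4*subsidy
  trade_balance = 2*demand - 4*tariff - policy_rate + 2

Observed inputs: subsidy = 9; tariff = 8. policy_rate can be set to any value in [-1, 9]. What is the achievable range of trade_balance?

-21 to 49

Substituting into the demand equation gives demand = -3*policy_rate + 36.
Substituting into the trade_balance equation gives trade_balance = -7*policy_rate + 42.
Linear in policy_rate, so extremes are at the endpoints: policy_rate = -1 gives trade_balance = 49; policy_rate = 9 gives trade_balance = -21.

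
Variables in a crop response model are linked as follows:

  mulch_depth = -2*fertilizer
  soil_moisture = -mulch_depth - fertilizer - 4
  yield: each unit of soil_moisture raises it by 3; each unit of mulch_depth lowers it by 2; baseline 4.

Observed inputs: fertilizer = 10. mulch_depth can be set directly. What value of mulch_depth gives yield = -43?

Intervening on mulch_depth fixes its value directly, overriding its dependence on fertilizer.
Substituting into the soil_moisture equation gives soil_moisture = -mulch_depth - 14.
So yield = -5*mulch_depth - 38.
Solve -5*mulch_depth - 38 = -43: mulch_depth = (-43 + 38) / -5 = 1.

mulch_depth = 1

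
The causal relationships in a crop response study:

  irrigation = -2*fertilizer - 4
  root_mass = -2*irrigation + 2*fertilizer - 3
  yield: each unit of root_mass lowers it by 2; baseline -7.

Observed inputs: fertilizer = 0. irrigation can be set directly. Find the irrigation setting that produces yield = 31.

irrigation = 8

Intervening on irrigation fixes its value directly, overriding its dependence on fertilizer.
Substituting into the root_mass equation gives root_mass = -2*irrigation - 3.
Substituting into the yield equation gives yield = 4*irrigation - 1.
Solve 4*irrigation - 1 = 31: irrigation = (31 + 1) / 4 = 8.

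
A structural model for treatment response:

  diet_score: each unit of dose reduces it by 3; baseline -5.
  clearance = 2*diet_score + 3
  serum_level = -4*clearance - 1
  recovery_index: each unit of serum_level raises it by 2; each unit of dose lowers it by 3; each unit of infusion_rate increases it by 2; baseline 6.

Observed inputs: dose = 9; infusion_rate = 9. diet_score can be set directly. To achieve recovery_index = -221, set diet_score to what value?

diet_score = 12

Intervening on diet_score fixes its value directly, overriding its dependence on dose.
Substituting into the serum_level equation gives serum_level = -8*diet_score - 13.
So recovery_index = -16*diet_score - 29.
Solve -16*diet_score - 29 = -221: diet_score = (-221 + 29) / -16 = 12.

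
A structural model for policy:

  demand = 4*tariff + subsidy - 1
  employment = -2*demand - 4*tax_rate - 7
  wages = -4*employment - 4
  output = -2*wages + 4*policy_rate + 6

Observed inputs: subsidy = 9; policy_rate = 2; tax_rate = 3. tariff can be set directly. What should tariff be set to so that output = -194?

tariff = -1

Substituting into the demand equation gives demand = 4*tariff + 8.
Substituting into the employment equation gives employment = -8*tariff - 35.
So wages = 32*tariff + 136.
Substituting into the output equation gives output = -64*tariff - 258.
Solve -64*tariff - 258 = -194: tariff = (-194 + 258) / -64 = -1.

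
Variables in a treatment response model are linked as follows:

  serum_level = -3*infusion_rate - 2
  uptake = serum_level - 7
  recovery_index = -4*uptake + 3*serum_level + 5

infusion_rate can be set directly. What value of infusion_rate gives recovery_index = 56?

infusion_rate = 7

Substituting into the uptake equation gives uptake = -3*infusion_rate - 9.
Substituting into the recovery_index equation gives recovery_index = 3*infusion_rate + 35.
Solve 3*infusion_rate + 35 = 56: infusion_rate = (56 - 35) / 3 = 7.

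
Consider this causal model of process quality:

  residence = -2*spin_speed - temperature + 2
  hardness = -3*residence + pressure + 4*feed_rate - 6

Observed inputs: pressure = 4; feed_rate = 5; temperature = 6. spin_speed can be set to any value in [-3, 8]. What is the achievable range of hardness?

12 to 78

Substituting into the residence equation gives residence = -2*spin_speed - 4.
This gives hardness = 6*spin_speed + 30.
Linear in spin_speed, so extremes are at the endpoints: spin_speed = -3 gives hardness = 12; spin_speed = 8 gives hardness = 78.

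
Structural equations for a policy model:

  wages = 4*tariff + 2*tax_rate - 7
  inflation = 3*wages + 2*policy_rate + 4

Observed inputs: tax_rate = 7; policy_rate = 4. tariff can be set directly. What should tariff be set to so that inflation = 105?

Substituting into the wages equation gives wages = 4*tariff + 7.
This gives inflation = 12*tariff + 33.
Solve 12*tariff + 33 = 105: tariff = (105 - 33) / 12 = 6.

tariff = 6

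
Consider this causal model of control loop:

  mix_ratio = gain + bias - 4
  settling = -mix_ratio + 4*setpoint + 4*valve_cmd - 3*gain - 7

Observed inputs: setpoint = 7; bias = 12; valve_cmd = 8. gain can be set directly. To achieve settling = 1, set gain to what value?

gain = 11

Substituting into the mix_ratio equation gives mix_ratio = gain + 8.
Substituting into the settling equation gives settling = -4*gain + 45.
Solve -4*gain + 45 = 1: gain = (1 - 45) / -4 = 11.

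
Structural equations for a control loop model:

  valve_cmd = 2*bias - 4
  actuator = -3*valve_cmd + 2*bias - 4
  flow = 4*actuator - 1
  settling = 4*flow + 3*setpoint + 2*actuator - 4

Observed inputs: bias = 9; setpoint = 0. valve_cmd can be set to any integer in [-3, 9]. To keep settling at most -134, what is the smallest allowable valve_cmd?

valve_cmd = 7

Intervening on valve_cmd fixes its value directly, overriding its dependence on bias.
Substituting into the actuator equation gives actuator = -3*valve_cmd + 14.
Substituting into the flow equation gives flow = -12*valve_cmd + 55.
So settling = -54*valve_cmd + 244.
Require -54*valve_cmd + 244 ≤ -134, so valve_cmd ≥ 7.
The smallest integer in [-3, 9] satisfying this is 7.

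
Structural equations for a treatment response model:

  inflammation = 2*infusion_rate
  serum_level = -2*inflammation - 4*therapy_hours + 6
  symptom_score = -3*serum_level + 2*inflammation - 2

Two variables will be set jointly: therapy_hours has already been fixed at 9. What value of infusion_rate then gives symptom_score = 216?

infusion_rate = 8

With therapy_hours held at 9:
Substituting into the serum_level equation gives serum_level = -4*infusion_rate - 30.
Substituting into the symptom_score equation gives symptom_score = 16*infusion_rate + 88.
Solve 16*infusion_rate + 88 = 216: infusion_rate = (216 - 88) / 16 = 8.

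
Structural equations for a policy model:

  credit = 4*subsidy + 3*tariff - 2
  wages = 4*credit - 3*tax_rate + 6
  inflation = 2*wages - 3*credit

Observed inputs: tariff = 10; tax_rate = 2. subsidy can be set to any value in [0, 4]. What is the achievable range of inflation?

140 to 220

Substituting into the credit equation gives credit = 4*subsidy + 28.
This gives wages = 16*subsidy + 112.
This gives inflation = 20*subsidy + 140.
Linear in subsidy, so extremes are at the endpoints: subsidy = 0 gives inflation = 140; subsidy = 4 gives inflation = 220.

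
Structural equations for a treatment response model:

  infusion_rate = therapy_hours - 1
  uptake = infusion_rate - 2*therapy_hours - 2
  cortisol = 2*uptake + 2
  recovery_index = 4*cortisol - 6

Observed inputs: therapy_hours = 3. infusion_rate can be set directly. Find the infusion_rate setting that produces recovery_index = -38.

Intervening on infusion_rate fixes its value directly, overriding its dependence on therapy_hours.
Substituting into the uptake equation gives uptake = infusion_rate - 8.
Substituting into the cortisol equation gives cortisol = 2*infusion_rate - 14.
So recovery_index = 8*infusion_rate - 62.
Solve 8*infusion_rate - 62 = -38: infusion_rate = (-38 + 62) / 8 = 3.

infusion_rate = 3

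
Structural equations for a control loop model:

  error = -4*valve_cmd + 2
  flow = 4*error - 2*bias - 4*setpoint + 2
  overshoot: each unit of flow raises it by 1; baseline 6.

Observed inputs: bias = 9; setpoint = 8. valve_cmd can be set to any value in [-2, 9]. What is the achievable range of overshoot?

Substituting into the flow equation gives flow = -16*valve_cmd - 40.
Substituting into the overshoot equation gives overshoot = -16*valve_cmd - 34.
Linear in valve_cmd, so extremes are at the endpoints: valve_cmd = -2 gives overshoot = -2; valve_cmd = 9 gives overshoot = -178.

-178 to -2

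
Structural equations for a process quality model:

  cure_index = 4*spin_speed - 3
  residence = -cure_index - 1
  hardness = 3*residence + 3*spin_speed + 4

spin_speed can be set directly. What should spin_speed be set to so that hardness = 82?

Substituting into the residence equation gives residence = -4*spin_speed + 2.
This gives hardness = -9*spin_speed + 10.
Solve -9*spin_speed + 10 = 82: spin_speed = (82 - 10) / -9 = -8.

spin_speed = -8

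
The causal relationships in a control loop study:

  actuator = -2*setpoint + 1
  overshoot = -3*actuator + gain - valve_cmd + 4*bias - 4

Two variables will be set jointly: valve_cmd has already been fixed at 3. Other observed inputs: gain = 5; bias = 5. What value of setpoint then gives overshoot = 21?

With valve_cmd held at 3:
Substituting into the overshoot equation gives overshoot = 6*setpoint + 15.
Solve 6*setpoint + 15 = 21: setpoint = (21 - 15) / 6 = 1.

setpoint = 1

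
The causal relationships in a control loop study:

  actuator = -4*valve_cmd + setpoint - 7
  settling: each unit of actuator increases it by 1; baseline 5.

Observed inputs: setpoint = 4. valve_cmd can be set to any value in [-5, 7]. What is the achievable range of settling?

-26 to 22

Substituting into the actuator equation gives actuator = -4*valve_cmd - 3.
Substituting into the settling equation gives settling = -4*valve_cmd + 2.
Linear in valve_cmd, so extremes are at the endpoints: valve_cmd = -5 gives settling = 22; valve_cmd = 7 gives settling = -26.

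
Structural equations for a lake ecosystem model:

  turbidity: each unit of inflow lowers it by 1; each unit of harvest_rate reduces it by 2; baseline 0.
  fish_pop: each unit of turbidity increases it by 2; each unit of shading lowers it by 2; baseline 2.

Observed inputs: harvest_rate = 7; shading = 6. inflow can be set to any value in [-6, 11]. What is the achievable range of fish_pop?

-60 to -26

Substituting into the turbidity equation gives turbidity = -inflow - 14.
Substituting into the fish_pop equation gives fish_pop = -2*inflow - 38.
Linear in inflow, so extremes are at the endpoints: inflow = -6 gives fish_pop = -26; inflow = 11 gives fish_pop = -60.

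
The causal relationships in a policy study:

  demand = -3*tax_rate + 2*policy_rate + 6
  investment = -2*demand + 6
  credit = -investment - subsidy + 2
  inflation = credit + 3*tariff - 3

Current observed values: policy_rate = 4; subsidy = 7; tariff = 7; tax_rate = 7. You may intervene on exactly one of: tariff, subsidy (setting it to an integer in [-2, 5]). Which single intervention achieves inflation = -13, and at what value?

Intervening on tariff: with other inputs at their observed values, inflation = 3*tariff - 28. Solving for -13 gives tariff = 5, within [-2, 5].
Intervening on subsidy: inflation = -subsidy. Reaching -13 requires subsidy = 13, outside [-2, 5].

set tariff = 5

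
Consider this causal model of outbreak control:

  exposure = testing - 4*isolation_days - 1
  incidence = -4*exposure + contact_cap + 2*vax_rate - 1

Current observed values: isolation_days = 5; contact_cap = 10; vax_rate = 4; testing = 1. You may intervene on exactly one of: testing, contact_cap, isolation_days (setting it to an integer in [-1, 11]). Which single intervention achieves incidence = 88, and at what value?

set contact_cap = 1

Intervening on testing: incidence = -4*testing + 101. Reaching 88 requires testing = 13/4, not an integer.
Intervening on contact_cap: with other inputs at their observed values, incidence = contact_cap + 87. Solving for 88 gives contact_cap = 1, within [-1, 11].
Intervening on isolation_days: incidence = 16*isolation_days + 17. Reaching 88 requires isolation_days = 71/16, not an integer.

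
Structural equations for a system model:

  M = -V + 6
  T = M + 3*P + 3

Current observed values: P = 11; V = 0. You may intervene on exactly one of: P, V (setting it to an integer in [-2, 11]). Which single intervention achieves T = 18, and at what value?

Intervening on P: with other inputs at their observed values, T = 3*P + 9. Solving for 18 gives P = 3, within [-2, 11].
Intervening on V: T = -V + 42. Reaching 18 requires V = 24, outside [-2, 11].

set P = 3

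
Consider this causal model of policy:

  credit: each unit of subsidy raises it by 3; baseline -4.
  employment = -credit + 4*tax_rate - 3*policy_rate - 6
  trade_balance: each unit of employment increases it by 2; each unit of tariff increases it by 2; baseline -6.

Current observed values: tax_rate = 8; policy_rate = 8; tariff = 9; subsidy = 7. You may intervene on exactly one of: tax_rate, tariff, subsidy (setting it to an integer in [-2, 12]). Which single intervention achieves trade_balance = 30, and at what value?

Intervening on tax_rate: trade_balance = 8*tax_rate - 82. Reaching 30 requires tax_rate = 14, outside [-2, 12].
Intervening on tariff: trade_balance = 2*tariff - 36. Reaching 30 requires tariff = 33, outside [-2, 12].
Intervening on subsidy: with other inputs at their observed values, trade_balance = -6*subsidy + 24. Solving for 30 gives subsidy = -1, within [-2, 12].

set subsidy = -1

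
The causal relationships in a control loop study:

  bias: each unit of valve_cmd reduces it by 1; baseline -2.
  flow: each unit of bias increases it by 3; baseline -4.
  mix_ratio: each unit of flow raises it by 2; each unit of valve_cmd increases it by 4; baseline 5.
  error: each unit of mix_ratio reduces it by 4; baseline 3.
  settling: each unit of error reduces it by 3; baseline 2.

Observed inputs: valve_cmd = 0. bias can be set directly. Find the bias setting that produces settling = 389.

bias = 6

Intervening on bias fixes its value directly, overriding its dependence on valve_cmd.
Substituting into the mix_ratio equation gives mix_ratio = 6*bias - 3.
error becomes -24*bias + 15.
So settling = 72*bias - 43.
Solve 72*bias - 43 = 389: bias = (389 + 43) / 72 = 6.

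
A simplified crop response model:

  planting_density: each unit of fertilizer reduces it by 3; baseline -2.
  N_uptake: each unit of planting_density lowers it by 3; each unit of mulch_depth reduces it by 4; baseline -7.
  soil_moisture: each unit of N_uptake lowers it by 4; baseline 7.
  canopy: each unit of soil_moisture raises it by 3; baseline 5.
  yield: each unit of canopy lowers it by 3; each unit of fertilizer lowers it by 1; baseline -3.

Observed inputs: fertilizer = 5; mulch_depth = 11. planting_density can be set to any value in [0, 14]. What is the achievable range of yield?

Intervening on planting_density fixes its value directly, overriding its dependence on fertilizer.
Substituting into the N_uptake equation gives N_uptake = -3*planting_density - 51.
Substituting into the soil_moisture equation gives soil_moisture = 12*planting_density + 211.
Substituting into the canopy equation gives canopy = 36*planting_density + 638.
So yield = -108*planting_density - 1922.
Linear in planting_density, so extremes are at the endpoints: planting_density = 0 gives yield = -1922; planting_density = 14 gives yield = -3434.

-3434 to -1922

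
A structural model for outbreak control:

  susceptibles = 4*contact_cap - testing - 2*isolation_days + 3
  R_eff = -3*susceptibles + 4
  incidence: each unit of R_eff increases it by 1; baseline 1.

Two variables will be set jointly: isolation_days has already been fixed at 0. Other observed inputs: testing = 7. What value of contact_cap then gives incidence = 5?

With isolation_days held at 0:
Substituting into the susceptibles equation gives susceptibles = 4*contact_cap - 4.
This gives R_eff = -12*contact_cap + 16.
Substituting into the incidence equation gives incidence = -12*contact_cap + 17.
Solve -12*contact_cap + 17 = 5: contact_cap = (5 - 17) / -12 = 1.

contact_cap = 1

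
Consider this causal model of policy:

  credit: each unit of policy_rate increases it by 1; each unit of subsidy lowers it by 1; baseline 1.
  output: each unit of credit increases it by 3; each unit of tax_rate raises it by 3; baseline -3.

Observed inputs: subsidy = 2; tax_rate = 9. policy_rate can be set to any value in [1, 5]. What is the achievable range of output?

Substituting into the credit equation gives credit = policy_rate - 1.
So output = 3*policy_rate + 21.
Linear in policy_rate, so extremes are at the endpoints: policy_rate = 1 gives output = 24; policy_rate = 5 gives output = 36.

24 to 36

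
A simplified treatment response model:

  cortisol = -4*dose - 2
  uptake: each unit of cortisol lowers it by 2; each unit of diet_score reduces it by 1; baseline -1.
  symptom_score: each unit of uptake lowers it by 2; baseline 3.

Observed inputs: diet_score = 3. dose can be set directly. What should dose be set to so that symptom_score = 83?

dose = -5

Substituting into the uptake equation gives uptake = 8*dose.
Substituting into the symptom_score equation gives symptom_score = -16*dose + 3.
Solve -16*dose + 3 = 83: dose = (83 - 3) / -16 = -5.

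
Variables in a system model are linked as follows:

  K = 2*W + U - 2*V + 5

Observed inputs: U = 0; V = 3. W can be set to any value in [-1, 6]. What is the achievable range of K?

-3 to 11

Substituting into the K equation gives K = 2*W - 1.
Linear in W, so extremes are at the endpoints: W = -1 gives K = -3; W = 6 gives K = 11.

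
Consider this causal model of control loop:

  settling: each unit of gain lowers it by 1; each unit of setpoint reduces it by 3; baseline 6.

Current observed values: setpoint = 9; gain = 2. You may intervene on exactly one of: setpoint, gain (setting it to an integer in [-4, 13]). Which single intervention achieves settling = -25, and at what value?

set gain = 4

Intervening on setpoint: settling = -3*setpoint + 4. Reaching -25 requires setpoint = 29/3, not an integer.
Intervening on gain: with other inputs at their observed values, settling = -gain - 21. Solving for -25 gives gain = 4, within [-4, 13].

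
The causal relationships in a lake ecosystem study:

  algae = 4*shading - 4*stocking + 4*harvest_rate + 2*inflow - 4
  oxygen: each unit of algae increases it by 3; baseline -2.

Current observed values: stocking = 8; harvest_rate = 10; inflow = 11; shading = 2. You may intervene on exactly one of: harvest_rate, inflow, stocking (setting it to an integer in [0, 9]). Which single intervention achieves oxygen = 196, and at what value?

Intervening on harvest_rate: oxygen = 12*harvest_rate - 20. Reaching 196 requires harvest_rate = 18, outside [0, 9].
Intervening on inflow: oxygen = 6*inflow + 34. Reaching 196 requires inflow = 27, outside [0, 9].
Intervening on stocking: with other inputs at their observed values, oxygen = -12*stocking + 196. Solving for 196 gives stocking = 0, within [0, 9].

set stocking = 0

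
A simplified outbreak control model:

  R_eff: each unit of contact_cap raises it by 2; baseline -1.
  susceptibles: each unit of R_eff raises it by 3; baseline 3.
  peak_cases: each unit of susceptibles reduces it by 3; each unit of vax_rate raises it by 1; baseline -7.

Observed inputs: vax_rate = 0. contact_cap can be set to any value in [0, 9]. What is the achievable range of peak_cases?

-169 to -7

Substituting into the susceptibles equation gives susceptibles = 6*contact_cap.
Substituting into the peak_cases equation gives peak_cases = -18*contact_cap - 7.
Linear in contact_cap, so extremes are at the endpoints: contact_cap = 0 gives peak_cases = -7; contact_cap = 9 gives peak_cases = -169.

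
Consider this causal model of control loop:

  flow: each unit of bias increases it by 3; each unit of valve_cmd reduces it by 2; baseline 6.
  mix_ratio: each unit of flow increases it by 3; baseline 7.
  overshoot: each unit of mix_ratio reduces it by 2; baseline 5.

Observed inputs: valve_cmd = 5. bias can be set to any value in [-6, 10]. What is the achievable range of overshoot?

Substituting into the flow equation gives flow = 3*bias - 4.
mix_ratio becomes 9*bias - 5.
Substituting into the overshoot equation gives overshoot = -18*bias + 15.
Linear in bias, so extremes are at the endpoints: bias = -6 gives overshoot = 123; bias = 10 gives overshoot = -165.

-165 to 123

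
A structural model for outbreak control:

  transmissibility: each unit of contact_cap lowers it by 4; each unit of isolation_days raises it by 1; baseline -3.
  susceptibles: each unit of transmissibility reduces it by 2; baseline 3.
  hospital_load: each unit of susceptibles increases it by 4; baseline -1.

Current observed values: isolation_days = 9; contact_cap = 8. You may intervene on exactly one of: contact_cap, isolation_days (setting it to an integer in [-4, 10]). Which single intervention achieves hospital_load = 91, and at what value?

set contact_cap = 4

Intervening on contact_cap: with other inputs at their observed values, hospital_load = 32*contact_cap - 37. Solving for 91 gives contact_cap = 4, within [-4, 10].
Intervening on isolation_days: hospital_load = -8*isolation_days + 291. Reaching 91 requires isolation_days = 25, outside [-4, 10].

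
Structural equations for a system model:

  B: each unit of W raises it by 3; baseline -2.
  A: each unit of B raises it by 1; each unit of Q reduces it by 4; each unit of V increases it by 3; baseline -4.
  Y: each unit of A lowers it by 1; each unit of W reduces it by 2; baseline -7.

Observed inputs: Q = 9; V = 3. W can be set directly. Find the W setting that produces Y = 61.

W = -7

Substituting into the A equation gives A = 3*W - 33.
Y becomes -5*W + 26.
Solve -5*W + 26 = 61: W = (61 - 26) / -5 = -7.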